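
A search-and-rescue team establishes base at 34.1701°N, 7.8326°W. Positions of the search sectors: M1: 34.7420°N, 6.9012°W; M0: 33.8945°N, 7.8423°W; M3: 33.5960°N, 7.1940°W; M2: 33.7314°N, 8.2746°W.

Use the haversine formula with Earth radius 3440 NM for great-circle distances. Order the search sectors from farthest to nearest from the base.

Distance from the base at 34.1701°N, 7.8326°W to each:
M1 34.7420°N, 6.9012°W: 57.5 NM
M3 33.5960°N, 7.1940°W: 46.9 NM
M2 33.7314°N, 8.2746°W: 34.3 NM
M0 33.8945°N, 7.8423°W: 16.6 NM

M1, M3, M2, M0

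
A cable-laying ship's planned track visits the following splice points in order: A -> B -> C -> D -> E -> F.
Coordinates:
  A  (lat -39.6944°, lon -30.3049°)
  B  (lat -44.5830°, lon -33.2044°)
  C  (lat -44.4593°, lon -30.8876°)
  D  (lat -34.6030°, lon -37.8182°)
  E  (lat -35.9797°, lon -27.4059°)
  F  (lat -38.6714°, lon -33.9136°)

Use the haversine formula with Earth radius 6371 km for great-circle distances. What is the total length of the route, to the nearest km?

3629 km

Leg distances:
A→B: 593.7 km  (cumulative 593.7 km)
B→C: 184.2 km  (cumulative 777.9 km)
C→D: 1245.6 km  (cumulative 2023.6 km)
D→E: 956.9 km  (cumulative 2980.4 km)
E→F: 648.4 km  (cumulative 3628.8 km)
Total route length ≈ 3629 km.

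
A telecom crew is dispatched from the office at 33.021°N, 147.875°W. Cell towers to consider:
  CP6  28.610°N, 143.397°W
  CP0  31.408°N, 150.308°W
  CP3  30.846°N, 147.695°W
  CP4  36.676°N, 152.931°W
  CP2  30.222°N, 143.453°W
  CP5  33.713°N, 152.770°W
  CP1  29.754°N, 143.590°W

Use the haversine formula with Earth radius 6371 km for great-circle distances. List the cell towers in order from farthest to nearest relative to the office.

CP6, CP4, CP1, CP2, CP5, CP0, CP3

Distances from the office:
CP6 28.610°N, 143.397°W: 650.6 km
CP4 36.676°N, 152.931°W: 614.7 km
CP1 29.754°N, 143.590°W: 545.2 km
CP2 30.222°N, 143.453°W: 521.6 km
CP5 33.713°N, 152.770°W: 461.0 km
CP0 31.408°N, 150.308°W: 290.8 km
CP3 30.846°N, 147.695°W: 242.4 km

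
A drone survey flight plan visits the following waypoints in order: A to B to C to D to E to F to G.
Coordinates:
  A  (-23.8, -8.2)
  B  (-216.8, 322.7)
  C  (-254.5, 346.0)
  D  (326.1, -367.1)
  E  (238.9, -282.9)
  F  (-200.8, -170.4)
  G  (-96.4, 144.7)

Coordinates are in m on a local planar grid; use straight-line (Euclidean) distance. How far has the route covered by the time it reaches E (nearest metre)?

Leg distances:
A→B: 383.1 m  (cumulative 383.1 m)
B→C: 44.3 m  (cumulative 427.4 m)
C→D: 919.6 m  (cumulative 1347.0 m)
D→E: 121.2 m  (cumulative 1468.2 m)
Cumulative distance at E ≈ 1468 m.

1468 m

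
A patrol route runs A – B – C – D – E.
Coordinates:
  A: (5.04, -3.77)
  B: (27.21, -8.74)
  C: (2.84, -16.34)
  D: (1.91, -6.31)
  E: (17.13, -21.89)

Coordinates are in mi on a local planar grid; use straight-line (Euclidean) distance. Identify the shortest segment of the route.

Leg distances:
A→B: 22.7 mi
B→C: 25.5 mi
C→D: 10.1 mi
D→E: 21.8 mi
The shortest leg is C–D at 10.1 mi.

C–D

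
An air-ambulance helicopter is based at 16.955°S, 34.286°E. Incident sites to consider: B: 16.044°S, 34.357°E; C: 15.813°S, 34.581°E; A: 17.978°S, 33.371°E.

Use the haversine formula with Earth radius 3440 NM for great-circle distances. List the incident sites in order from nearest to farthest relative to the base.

Distance from the base at 16.955°S, 34.286°E to each:
B 16.044°S, 34.357°E: 54.8 NM
C 15.813°S, 34.581°E: 70.6 NM
A 17.978°S, 33.371°E: 80.7 NM

B, C, A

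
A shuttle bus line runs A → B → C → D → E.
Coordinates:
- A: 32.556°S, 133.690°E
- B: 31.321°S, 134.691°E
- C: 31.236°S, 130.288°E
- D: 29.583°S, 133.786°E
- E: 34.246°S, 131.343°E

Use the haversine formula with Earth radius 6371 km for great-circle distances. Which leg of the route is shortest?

Leg distances:
A→B: 166.7 km
B→C: 418.5 km
C→D: 382.5 km
D→E: 567.4 km
The shortest leg is A–B at 166.7 km.

A–B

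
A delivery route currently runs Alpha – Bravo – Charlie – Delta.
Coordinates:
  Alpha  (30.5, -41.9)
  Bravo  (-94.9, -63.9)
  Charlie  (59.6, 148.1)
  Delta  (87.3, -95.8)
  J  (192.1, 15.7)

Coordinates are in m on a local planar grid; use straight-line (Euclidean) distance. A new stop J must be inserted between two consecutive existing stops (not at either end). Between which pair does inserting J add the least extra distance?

between Charlie and Delta

Added distance for inserting J between each consecutive pair:
Alpha–Bravo: 342.1 m
Bravo–Charlie: 222.8 m
Charlie–Delta: 94.9 m
Smallest added distance is 94.9 m, inserting between Charlie and Delta.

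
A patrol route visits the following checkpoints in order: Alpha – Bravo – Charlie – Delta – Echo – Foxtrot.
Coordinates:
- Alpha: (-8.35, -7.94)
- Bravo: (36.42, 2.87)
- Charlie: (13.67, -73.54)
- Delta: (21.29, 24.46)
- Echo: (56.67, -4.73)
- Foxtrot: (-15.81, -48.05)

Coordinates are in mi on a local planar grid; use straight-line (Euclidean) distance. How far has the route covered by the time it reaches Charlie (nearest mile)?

126 mi

Leg distances:
Alpha→Bravo: 46.1 mi  (cumulative 46.1 mi)
Bravo→Charlie: 79.7 mi  (cumulative 125.8 mi)
Cumulative distance at Charlie ≈ 126 mi.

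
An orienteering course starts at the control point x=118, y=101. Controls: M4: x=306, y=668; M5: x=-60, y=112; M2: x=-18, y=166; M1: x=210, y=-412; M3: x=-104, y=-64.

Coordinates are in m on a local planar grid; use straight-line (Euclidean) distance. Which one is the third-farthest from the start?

M3

Distances from the start (x=118, y=101):
M4: 597.4 m
M1: 521.2 m
M3: 276.6 m
M5: 178.3 m
M2: 150.7 m
The third-farthest is M3 at 276.6 m.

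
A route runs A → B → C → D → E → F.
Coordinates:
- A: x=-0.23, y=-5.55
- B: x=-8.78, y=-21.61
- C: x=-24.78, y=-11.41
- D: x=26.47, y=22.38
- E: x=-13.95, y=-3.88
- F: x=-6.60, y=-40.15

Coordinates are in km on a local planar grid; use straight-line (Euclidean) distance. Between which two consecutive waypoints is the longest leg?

C–D

Leg distances:
A→B: 18.2 km
B→C: 19.0 km
C→D: 61.4 km
D→E: 48.2 km
E→F: 37.0 km
The longest leg is C–D at 61.4 km.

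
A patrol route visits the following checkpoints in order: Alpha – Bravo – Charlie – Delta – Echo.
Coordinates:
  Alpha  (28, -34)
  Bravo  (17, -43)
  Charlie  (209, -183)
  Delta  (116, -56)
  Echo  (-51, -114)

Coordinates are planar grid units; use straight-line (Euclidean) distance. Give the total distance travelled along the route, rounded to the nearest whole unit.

586

Leg distances:
Alpha→Bravo: 14.2  (cumulative 14.2)
Bravo→Charlie: 237.6  (cumulative 251.8)
Charlie→Delta: 157.4  (cumulative 409.2)
Delta→Echo: 176.8  (cumulative 586.0)
Total route length ≈ 586.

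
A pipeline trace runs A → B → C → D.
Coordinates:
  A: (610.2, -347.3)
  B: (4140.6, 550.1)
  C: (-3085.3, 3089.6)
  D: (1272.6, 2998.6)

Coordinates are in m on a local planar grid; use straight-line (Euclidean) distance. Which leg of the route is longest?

B–C

Leg distances:
A→B: 3642.7 m
B→C: 7659.2 m
C→D: 4358.9 m
The longest leg is B–C at 7659.2 m.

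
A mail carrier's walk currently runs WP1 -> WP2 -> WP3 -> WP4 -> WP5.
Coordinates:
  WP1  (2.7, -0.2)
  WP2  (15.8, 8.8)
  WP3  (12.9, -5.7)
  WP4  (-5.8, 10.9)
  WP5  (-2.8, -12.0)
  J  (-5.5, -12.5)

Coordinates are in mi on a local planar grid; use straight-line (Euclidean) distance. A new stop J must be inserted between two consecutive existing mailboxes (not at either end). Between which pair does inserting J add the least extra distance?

between WP4 and WP5

Added distance for inserting J between each consecutive pair:
WP1–WP2: 29.0 mi
WP2–WP3: 35.0 mi
WP3–WP4: 18.0 mi
WP4–WP5: 3.1 mi
Smallest added distance is 3.1 mi, inserting between WP4 and WP5.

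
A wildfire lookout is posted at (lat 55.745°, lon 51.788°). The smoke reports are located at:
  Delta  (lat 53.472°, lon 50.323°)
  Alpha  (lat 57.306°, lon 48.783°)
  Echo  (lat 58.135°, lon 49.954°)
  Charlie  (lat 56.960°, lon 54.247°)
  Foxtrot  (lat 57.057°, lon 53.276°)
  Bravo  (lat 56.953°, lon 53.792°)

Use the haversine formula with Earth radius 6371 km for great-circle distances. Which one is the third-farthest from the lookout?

Distances from the lookout ((lat 55.745°, lon 51.788°)):
Echo: 288.1 km
Delta: 269.8 km
Alpha: 253.1 km
Charlie: 203.0 km
Bravo: 182.4 km
Foxtrot: 172.2 km
The third-farthest is Alpha at 253.1 km.

Alpha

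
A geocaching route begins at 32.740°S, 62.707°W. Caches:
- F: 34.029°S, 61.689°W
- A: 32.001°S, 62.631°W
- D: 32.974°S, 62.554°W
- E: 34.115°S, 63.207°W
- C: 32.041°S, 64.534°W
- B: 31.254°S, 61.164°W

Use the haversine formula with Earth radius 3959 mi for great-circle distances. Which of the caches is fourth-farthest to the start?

E

Distance to each, sorted:
B: 136.8 mi
C: 117.0 mi
F: 106.7 mi
E: 99.3 mi
A: 51.3 mi
D: 18.4 mi
The fourth-farthest is E at 99.3 mi.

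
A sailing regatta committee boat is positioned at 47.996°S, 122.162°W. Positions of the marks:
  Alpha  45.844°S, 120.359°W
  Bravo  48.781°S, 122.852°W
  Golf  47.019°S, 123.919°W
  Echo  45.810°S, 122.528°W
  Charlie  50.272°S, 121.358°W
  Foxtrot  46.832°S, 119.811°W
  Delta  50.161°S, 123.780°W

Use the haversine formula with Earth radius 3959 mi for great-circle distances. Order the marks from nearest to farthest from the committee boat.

Bravo, Golf, Foxtrot, Echo, Charlie, Delta, Alpha

Distance from the committee boat at 47.996°S, 122.162°W to each:
Bravo 48.781°S, 122.852°W: 62.8 mi
Golf 47.019°S, 123.919°W: 106.2 mi
Foxtrot 46.832°S, 119.811°W: 136.2 mi
Echo 45.810°S, 122.528°W: 152.0 mi
Charlie 50.272°S, 121.358°W: 161.4 mi
Delta 50.161°S, 123.780°W: 166.5 mi
Alpha 45.844°S, 120.359°W: 171.3 mi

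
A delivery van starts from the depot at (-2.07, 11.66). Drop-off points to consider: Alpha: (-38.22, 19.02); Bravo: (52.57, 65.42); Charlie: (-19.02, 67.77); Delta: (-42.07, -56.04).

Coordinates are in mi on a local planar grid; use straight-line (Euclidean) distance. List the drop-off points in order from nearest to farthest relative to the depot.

Alpha, Charlie, Bravo, Delta

Distance from the depot at (-2.07, 11.66) to each:
Alpha (-38.22, 19.02): 36.9 mi
Charlie (-19.02, 67.77): 58.6 mi
Bravo (52.57, 65.42): 76.7 mi
Delta (-42.07, -56.04): 78.6 mi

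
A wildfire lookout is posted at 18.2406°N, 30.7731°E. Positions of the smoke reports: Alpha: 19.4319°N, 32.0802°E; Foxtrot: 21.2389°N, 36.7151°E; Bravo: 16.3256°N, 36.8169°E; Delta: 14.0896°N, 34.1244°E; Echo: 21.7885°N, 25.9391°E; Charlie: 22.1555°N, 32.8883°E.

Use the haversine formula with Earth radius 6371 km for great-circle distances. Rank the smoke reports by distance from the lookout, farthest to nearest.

Foxtrot, Bravo, Echo, Delta, Charlie, Alpha

Distances from the lookout:
Foxtrot 21.2389°N, 36.7151°E: 705.5 km
Bravo 16.3256°N, 36.8169°E: 676.0 km
Echo 21.7885°N, 25.9391°E: 640.8 km
Delta 14.0896°N, 34.1244°E: 584.0 km
Charlie 22.1555°N, 32.8883°E: 488.1 km
Alpha 19.4319°N, 32.0802°E: 191.0 km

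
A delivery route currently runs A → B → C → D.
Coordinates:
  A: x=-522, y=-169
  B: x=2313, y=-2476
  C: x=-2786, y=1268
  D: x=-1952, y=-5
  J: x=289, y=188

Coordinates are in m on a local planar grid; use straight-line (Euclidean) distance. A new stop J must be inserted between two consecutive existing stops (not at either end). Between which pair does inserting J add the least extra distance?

Added distance for inserting J between each consecutive pair:
A–B: 576.7 m
B–C: 278.9 m
C–D: 3986.6 m
Smallest added distance is 278.9 m, inserting between B and C.

between B and C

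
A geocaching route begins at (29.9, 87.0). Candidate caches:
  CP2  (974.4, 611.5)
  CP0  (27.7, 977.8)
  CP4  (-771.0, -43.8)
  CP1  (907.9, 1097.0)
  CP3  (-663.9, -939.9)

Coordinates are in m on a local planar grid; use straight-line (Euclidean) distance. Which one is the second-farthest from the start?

Distances from the start ((29.9, 87.0)):
CP1: 1338.3 m
CP3: 1239.3 m
CP2: 1080.4 m
CP0: 890.8 m
CP4: 811.5 m
The second-farthest is CP3 at 1239.3 m.

CP3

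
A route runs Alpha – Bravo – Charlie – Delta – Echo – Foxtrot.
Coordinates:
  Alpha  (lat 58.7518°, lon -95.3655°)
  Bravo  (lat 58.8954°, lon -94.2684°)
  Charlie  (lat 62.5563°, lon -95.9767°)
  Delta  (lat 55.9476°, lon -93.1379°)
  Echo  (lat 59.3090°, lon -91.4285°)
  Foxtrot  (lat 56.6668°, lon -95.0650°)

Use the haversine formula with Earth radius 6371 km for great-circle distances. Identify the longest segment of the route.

Leg distances:
Alpha→Bravo: 65.1 km
Bravo→Charlie: 417.5 km
Charlie→Delta: 752.2 km
Delta→Echo: 387.3 km
Echo→Foxtrot: 363.6 km
The longest leg is Charlie–Delta at 752.2 km.

Charlie–Delta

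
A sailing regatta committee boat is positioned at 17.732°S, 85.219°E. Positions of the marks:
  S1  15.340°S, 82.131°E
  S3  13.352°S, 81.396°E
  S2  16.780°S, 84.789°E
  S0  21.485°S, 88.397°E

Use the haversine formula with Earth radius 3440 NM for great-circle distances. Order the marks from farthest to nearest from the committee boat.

S3, S0, S1, S2

Distance from the committee boat at 17.732°S, 85.219°E to each:
S3 13.352°S, 81.396°E: 343.5 NM
S0 21.485°S, 88.397°E: 288.2 NM
S1 15.340°S, 82.131°E: 228.5 NM
S2 16.780°S, 84.789°E: 62.2 NM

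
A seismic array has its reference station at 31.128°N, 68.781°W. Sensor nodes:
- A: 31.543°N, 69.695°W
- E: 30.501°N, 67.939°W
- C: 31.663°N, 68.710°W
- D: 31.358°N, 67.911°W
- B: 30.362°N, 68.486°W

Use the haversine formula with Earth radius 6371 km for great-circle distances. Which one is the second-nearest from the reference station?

D

Distance to each, sorted:
C: 59.9 km
D: 86.6 km
B: 89.7 km
A: 98.3 km
E: 106.4 km
The second-nearest is D at 86.6 km.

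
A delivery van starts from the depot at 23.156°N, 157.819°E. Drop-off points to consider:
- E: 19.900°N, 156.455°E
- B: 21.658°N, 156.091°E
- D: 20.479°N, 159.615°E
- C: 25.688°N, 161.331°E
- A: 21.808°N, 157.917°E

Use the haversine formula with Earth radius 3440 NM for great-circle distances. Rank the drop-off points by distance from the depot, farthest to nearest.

C, E, D, B, A

Computing each great-circle distance from 23.156°N, 157.819°E:
C 25.688°N, 161.331°E: 244.9 NM
E 19.900°N, 156.455°E: 209.8 NM
D 20.479°N, 159.615°E: 189.3 NM
B 21.658°N, 156.091°E: 131.5 NM
A 21.808°N, 157.917°E: 81.1 NM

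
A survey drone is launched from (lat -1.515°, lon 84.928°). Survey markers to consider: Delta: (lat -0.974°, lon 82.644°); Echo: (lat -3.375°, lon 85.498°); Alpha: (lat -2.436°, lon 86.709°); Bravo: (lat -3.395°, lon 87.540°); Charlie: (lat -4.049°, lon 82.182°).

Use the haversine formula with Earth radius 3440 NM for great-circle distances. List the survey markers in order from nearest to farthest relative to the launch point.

Distances from the launch point:
Echo (lat -3.375°, lon 85.498°): 116.8 NM
Alpha (lat -2.436°, lon 86.709°): 120.3 NM
Delta (lat -0.974°, lon 82.644°): 140.9 NM
Bravo (lat -3.395°, lon 87.540°): 193.1 NM
Charlie (lat -4.049°, lon 82.182°): 224.2 NM

Echo, Alpha, Delta, Bravo, Charlie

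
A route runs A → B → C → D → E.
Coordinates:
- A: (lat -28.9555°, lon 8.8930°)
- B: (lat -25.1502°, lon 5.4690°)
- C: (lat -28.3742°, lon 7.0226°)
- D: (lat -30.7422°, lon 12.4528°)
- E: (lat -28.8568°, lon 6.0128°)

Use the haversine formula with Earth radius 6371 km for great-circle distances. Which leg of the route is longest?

Leg distances:
A→B: 542.2 km
B→C: 390.3 km
C→D: 587.4 km
D→E: 655.7 km
The longest leg is D–E at 655.7 km.

D–E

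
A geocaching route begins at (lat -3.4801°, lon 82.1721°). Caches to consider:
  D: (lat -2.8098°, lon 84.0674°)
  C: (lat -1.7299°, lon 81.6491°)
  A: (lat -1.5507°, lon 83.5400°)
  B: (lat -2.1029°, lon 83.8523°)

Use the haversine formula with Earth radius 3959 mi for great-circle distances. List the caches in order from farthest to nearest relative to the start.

Distances from the start:
A (lat -1.5507°, lon 83.5400°): 163.4 mi
B (lat -2.1029°, lon 83.8523°): 150.0 mi
D (lat -2.8098°, lon 84.0674°): 138.7 mi
C (lat -1.7299°, lon 81.6491°): 126.2 mi

A, B, D, C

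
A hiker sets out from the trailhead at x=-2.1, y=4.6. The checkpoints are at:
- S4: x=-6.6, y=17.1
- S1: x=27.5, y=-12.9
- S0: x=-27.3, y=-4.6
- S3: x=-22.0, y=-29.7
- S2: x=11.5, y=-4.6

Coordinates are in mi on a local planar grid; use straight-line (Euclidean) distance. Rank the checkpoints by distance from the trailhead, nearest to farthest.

Distance from the trailhead at x=-2.1, y=4.6 to each:
S4 x=-6.6, y=17.1: 13.3 mi
S2 x=11.5, y=-4.6: 16.4 mi
S0 x=-27.3, y=-4.6: 26.8 mi
S1 x=27.5, y=-12.9: 34.4 mi
S3 x=-22.0, y=-29.7: 39.7 mi

S4, S2, S0, S1, S3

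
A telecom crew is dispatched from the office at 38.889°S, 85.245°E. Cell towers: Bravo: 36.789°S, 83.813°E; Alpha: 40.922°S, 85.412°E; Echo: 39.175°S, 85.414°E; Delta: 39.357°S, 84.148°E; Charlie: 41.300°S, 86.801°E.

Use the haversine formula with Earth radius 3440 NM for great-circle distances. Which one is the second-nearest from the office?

Distances from the office (38.889°S, 85.245°E):
Echo: 18.9 NM
Delta: 58.3 NM
Alpha: 122.3 NM
Bravo: 143.2 NM
Charlie: 161.4 NM
The second-nearest is Delta at 58.3 NM.

Delta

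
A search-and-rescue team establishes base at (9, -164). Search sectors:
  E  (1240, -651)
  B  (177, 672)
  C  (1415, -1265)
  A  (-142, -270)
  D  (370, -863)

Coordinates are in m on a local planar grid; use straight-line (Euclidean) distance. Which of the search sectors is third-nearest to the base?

Distances from the base ((9, -164)):
A: 184.5 m
D: 786.7 m
B: 852.7 m
E: 1323.8 m
C: 1785.8 m
The third-nearest is B at 852.7 m.

B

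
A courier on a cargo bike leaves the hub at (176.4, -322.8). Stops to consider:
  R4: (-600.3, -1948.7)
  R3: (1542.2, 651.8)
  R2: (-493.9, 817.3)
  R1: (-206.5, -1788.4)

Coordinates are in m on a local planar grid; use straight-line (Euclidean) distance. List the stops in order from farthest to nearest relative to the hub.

R4, R3, R1, R2

Distance from the hub at (176.4, -322.8) to each:
R4 (-600.3, -1948.7): 1801.9 m
R3 (1542.2, 651.8): 1677.9 m
R1 (-206.5, -1788.4): 1514.8 m
R2 (-493.9, 817.3): 1322.5 m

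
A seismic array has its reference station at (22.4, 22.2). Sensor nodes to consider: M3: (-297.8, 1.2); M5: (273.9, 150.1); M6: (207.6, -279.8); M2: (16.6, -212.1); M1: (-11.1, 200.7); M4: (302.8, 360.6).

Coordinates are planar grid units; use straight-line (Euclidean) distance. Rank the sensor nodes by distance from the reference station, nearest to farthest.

M1, M2, M5, M3, M6, M4

Distances from the reference station:
M1 (-11.1, 200.7): 181.6
M2 (16.6, -212.1): 234.4
M5 (273.9, 150.1): 282.2
M3 (-297.8, 1.2): 320.9
M6 (207.6, -279.8): 354.3
M4 (302.8, 360.6): 439.5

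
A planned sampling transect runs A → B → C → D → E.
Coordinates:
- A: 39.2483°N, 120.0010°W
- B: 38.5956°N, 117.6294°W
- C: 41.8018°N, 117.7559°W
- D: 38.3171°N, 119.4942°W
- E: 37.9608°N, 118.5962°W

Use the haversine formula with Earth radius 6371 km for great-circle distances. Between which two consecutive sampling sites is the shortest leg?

Leg distances:
A→B: 217.6 km
B→C: 356.7 km
C→D: 414.7 km
D→E: 88.0 km
The shortest leg is D–E at 88.0 km.

D–E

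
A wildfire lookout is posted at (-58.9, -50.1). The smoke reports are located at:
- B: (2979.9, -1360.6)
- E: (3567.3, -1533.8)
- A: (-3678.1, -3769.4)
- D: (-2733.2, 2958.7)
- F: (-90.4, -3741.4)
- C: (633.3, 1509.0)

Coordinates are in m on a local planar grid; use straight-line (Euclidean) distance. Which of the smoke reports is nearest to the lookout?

Distance to each, sorted:
C: 1705.9 m
B: 3309.3 m
F: 3691.4 m
E: 3918.0 m
D: 4025.5 m
A: 5189.6 m
The nearest is C at 1705.9 m.

C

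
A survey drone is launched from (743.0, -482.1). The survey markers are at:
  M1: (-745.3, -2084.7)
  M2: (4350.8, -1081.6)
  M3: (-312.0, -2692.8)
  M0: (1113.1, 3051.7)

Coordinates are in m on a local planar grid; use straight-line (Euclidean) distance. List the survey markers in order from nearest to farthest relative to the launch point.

Distance from the launch point at (743.0, -482.1) to each:
M1 (-745.3, -2084.7): 2187.1 m
M3 (-312.0, -2692.8): 2449.5 m
M0 (1113.1, 3051.7): 3553.1 m
M2 (4350.8, -1081.6): 3657.3 m

M1, M3, M0, M2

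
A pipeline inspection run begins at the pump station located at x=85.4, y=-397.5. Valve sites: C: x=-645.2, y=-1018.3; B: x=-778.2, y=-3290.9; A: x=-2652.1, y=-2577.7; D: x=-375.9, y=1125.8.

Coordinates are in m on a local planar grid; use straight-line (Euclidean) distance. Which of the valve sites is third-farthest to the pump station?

D

Distances from the pump station (x=85.4, y=-397.5):
A: 3499.6 m
B: 3019.5 m
D: 1591.6 m
C: 958.7 m
The third-farthest is D at 1591.6 m.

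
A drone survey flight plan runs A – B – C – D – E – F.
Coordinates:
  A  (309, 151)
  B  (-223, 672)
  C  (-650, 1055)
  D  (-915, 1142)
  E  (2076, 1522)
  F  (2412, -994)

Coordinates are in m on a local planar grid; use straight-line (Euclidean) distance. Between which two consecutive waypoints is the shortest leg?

Leg distances:
A→B: 744.6 m
B→C: 573.6 m
C→D: 278.9 m
D→E: 3015.0 m
E→F: 2538.3 m
The shortest leg is C–D at 278.9 m.

C–D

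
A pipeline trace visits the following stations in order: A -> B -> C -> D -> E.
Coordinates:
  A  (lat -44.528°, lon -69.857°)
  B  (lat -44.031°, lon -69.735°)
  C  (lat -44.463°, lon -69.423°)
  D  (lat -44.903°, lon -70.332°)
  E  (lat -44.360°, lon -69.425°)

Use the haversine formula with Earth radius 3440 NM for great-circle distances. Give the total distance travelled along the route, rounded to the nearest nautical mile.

Leg distances:
A→B: 30.3 NM  (cumulative 30.3 NM)
B→C: 29.2 NM  (cumulative 59.5 NM)
C→D: 46.9 NM  (cumulative 106.4 NM)
D→E: 50.6 NM  (cumulative 157.1 NM)
Total route length ≈ 157 NM.

157 NM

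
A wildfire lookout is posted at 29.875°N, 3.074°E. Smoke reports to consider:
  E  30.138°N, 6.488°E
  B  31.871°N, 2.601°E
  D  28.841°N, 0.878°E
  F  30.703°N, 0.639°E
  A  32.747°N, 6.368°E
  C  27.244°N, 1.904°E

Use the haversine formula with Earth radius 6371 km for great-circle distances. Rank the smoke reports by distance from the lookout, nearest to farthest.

Distances from the lookout:
B 31.871°N, 2.601°E: 226.5 km
D 28.841°N, 0.878°E: 241.9 km
F 30.703°N, 0.639°E: 251.3 km
C 27.244°N, 1.904°E: 314.1 km
E 30.138°N, 6.488°E: 330.0 km
A 32.747°N, 6.368°E: 447.1 km

B, D, F, C, E, A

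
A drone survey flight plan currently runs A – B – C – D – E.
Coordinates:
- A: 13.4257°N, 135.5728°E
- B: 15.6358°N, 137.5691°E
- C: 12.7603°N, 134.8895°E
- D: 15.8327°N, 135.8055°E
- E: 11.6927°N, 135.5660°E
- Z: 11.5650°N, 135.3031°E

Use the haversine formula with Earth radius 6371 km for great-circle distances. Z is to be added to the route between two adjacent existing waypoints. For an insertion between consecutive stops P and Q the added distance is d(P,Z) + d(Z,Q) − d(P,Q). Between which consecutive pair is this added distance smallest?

Added distance for inserting Z between each consecutive pair:
A–B: 397.2 km
B–C: 224.1 km
C–D: 262.3 km
D–E: 48.5 km
Smallest added distance is 48.5 km, inserting between D and E.

between D and E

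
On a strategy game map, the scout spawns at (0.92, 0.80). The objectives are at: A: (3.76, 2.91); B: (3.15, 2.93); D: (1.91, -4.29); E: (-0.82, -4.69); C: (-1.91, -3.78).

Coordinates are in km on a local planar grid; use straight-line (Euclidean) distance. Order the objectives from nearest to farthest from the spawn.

B, A, D, C, E

Computing each straight-line distance from (0.92, 0.80):
B (3.15, 2.93): 3.1 km
A (3.76, 2.91): 3.5 km
D (1.91, -4.29): 5.2 km
C (-1.91, -3.78): 5.4 km
E (-0.82, -4.69): 5.8 km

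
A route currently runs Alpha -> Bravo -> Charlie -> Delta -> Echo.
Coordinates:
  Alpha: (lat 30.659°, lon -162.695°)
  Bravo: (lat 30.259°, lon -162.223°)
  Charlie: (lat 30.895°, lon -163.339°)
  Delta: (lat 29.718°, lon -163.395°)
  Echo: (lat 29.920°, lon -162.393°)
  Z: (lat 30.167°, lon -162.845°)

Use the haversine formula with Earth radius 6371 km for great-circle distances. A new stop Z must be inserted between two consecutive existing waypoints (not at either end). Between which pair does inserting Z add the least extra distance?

between Delta and Echo

Added distance for inserting Z between each consecutive pair:
Alpha–Bravo: 53.8 km
Bravo–Charlie: 26.3 km
Charlie–Delta: 35.6 km
Delta–Echo: 25.0 km
Smallest added distance is 25.0 km, inserting between Delta and Echo.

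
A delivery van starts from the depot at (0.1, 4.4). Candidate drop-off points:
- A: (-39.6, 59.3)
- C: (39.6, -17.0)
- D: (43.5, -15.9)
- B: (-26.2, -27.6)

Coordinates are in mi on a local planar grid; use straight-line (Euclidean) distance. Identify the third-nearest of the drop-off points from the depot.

D

Distances from the depot ((0.1, 4.4)):
B: 41.4 mi
C: 44.9 mi
D: 47.9 mi
A: 67.8 mi
The third-nearest is D at 47.9 mi.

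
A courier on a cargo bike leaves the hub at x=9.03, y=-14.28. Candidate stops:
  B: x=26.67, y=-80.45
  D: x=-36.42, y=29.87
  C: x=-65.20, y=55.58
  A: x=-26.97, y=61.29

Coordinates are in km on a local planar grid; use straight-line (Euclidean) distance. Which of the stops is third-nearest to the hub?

Distances from the hub (x=9.03, y=-14.28):
D: 63.4 km
B: 68.5 km
A: 83.7 km
C: 101.9 km
The third-nearest is A at 83.7 km.

A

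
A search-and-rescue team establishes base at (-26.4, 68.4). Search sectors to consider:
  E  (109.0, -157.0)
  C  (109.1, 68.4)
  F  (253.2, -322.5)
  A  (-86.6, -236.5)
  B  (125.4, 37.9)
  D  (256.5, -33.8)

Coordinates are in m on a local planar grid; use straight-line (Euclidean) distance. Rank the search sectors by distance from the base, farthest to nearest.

Computing each straight-line distance from (-26.4, 68.4):
F (253.2, -322.5): 480.6 m
A (-86.6, -236.5): 310.8 m
D (256.5, -33.8): 300.8 m
E (109.0, -157.0): 262.9 m
B (125.4, 37.9): 154.8 m
C (109.1, 68.4): 135.5 m

F, A, D, E, B, C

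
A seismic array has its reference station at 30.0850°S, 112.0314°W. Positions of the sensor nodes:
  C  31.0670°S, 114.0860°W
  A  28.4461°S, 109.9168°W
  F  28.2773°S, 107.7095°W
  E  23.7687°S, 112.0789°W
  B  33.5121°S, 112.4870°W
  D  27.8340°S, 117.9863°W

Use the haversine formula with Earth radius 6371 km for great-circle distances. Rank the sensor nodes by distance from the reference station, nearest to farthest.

Distance from the reference station at 30.0850°S, 112.0314°W to each:
C 31.0670°S, 114.0860°W: 225.0 km
A 28.4461°S, 109.9168°W: 274.4 km
B 33.5121°S, 112.4870°W: 383.5 km
F 28.2773°S, 107.7095°W: 465.2 km
D 27.8340°S, 117.9863°W: 631.0 km
E 23.7687°S, 112.0789°W: 702.4 km

C, A, B, F, D, E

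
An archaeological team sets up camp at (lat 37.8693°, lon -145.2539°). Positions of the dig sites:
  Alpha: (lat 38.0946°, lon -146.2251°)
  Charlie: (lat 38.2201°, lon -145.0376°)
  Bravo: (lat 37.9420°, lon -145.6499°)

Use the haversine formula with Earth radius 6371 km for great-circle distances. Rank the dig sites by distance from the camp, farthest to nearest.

Alpha, Charlie, Bravo

Computing each great-circle distance from (lat 37.8693°, lon -145.2539°):
Alpha (lat 38.0946°, lon -146.2251°): 88.7 km
Charlie (lat 38.2201°, lon -145.0376°): 43.4 km
Bravo (lat 37.9420°, lon -145.6499°): 35.7 km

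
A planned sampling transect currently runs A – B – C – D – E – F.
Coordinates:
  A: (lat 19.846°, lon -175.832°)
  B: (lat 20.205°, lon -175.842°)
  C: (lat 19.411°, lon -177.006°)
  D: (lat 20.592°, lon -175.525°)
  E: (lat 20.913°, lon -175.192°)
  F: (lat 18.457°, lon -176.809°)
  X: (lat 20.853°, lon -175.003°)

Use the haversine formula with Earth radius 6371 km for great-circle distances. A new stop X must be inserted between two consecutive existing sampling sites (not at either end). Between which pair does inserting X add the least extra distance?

between E and F

Added distance for inserting X between each consecutive pair:
A–B: 214.8 km
B–C: 226.3 km
C–D: 122.1 km
D–E: 32.6 km
E–F: 26.1 km
Smallest added distance is 26.1 km, inserting between E and F.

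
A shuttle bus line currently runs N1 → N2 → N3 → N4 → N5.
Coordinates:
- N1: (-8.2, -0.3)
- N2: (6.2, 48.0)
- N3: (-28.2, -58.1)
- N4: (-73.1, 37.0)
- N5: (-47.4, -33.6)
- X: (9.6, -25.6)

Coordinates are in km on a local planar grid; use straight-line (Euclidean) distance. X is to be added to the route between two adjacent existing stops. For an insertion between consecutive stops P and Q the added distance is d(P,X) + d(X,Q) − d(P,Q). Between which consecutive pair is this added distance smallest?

between N2 and N3

Added distance for inserting X between each consecutive pair:
N1–N2: 54.2 km
N2–N3: 12.0 km
N3–N4: 48.4 km
N4–N5: 86.1 km
Smallest added distance is 12.0 km, inserting between N2 and N3.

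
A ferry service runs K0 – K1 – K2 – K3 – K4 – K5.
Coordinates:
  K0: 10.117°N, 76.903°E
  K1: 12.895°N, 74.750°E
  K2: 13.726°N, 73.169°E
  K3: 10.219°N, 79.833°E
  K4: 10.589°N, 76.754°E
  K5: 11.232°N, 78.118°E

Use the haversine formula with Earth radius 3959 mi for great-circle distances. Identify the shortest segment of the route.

Leg distances:
K0→K1: 241.0 mi
K1→K2: 120.8 mi
K2→K3: 511.4 mi
K3→K4: 210.8 mi
K4→K5: 102.7 mi
The shortest leg is K4–K5 at 102.7 mi.

K4–K5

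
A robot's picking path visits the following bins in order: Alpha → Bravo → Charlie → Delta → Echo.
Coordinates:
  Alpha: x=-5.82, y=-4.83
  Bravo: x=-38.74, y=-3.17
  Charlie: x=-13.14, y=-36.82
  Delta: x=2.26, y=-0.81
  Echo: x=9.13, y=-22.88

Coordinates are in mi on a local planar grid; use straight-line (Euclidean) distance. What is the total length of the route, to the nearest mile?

Leg distances:
Alpha→Bravo: 33.0 mi  (cumulative 33.0 mi)
Bravo→Charlie: 42.3 mi  (cumulative 75.2 mi)
Charlie→Delta: 39.2 mi  (cumulative 114.4 mi)
Delta→Echo: 23.1 mi  (cumulative 137.5 mi)
Total route length ≈ 138 mi.

138 mi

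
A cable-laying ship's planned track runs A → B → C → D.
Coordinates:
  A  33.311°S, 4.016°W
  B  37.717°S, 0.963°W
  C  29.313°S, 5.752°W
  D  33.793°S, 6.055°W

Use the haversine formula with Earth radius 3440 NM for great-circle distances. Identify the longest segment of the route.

B–C

Leg distances:
A→B: 303.7 NM
B→C: 558.4 NM
C→D: 269.4 NM
The longest leg is B–C at 558.4 NM.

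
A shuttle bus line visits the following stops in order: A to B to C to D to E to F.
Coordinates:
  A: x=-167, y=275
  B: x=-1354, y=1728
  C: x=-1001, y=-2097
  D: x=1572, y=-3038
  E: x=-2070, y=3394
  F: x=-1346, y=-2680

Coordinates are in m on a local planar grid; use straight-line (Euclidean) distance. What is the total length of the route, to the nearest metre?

21966 m

Leg distances:
A→B: 1876.2 m  (cumulative 1876.2 m)
B→C: 3841.3 m  (cumulative 5717.5 m)
C→D: 2739.7 m  (cumulative 8457.1 m)
D→E: 7391.5 m  (cumulative 15848.7 m)
E→F: 6117.0 m  (cumulative 21965.7 m)
Total route length ≈ 21966 m.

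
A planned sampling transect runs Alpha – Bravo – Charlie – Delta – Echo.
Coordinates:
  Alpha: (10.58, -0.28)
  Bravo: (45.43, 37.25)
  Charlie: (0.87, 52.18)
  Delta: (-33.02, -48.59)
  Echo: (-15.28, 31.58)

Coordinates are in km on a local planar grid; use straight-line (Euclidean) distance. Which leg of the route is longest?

Leg distances:
Alpha→Bravo: 51.2 km
Bravo→Charlie: 47.0 km
Charlie→Delta: 106.3 km
Delta→Echo: 82.1 km
The longest leg is Charlie–Delta at 106.3 km.

Charlie–Delta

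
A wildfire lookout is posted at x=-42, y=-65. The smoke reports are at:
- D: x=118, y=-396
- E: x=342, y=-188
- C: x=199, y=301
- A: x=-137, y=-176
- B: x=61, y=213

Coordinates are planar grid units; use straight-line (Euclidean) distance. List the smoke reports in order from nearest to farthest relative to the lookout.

A, B, D, E, C

Distance from the lookout at x=-42, y=-65 to each:
A x=-137, y=-176: 146.1
B x=61, y=213: 296.5
D x=118, y=-396: 367.6
E x=342, y=-188: 403.2
C x=199, y=301: 438.2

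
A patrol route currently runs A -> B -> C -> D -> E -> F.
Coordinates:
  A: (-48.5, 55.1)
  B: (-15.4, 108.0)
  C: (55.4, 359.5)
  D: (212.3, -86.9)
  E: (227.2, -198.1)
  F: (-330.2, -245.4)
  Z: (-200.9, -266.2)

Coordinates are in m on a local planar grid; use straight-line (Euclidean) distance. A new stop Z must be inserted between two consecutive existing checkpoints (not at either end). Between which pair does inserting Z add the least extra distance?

between E and F

Added distance for inserting Z between each consecutive pair:
A–B: 710.9 m
B–C: 832.5 m
C–D: 653.4 m
D–E: 771.7 m
E–F: 5.0 m
Smallest added distance is 5.0 m, inserting between E and F.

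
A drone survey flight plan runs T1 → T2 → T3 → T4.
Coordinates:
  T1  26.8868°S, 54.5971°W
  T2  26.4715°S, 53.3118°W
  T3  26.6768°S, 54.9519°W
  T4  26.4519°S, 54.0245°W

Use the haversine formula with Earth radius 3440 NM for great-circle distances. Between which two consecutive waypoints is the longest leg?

T2–T3

Leg distances:
T1→T2: 73.3 NM
T2→T3: 88.9 NM
T3→T4: 51.6 NM
The longest leg is T2–T3 at 88.9 NM.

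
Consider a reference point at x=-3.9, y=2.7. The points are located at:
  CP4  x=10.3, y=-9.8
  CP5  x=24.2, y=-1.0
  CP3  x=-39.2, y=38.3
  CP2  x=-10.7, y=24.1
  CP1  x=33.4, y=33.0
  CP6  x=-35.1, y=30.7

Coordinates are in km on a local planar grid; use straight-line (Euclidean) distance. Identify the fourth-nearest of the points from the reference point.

Distances from the reference point (x=-3.9, y=2.7):
CP4: 18.9 km
CP2: 22.5 km
CP5: 28.3 km
CP6: 41.9 km
CP1: 48.1 km
CP3: 50.1 km
The fourth-nearest is CP6 at 41.9 km.

CP6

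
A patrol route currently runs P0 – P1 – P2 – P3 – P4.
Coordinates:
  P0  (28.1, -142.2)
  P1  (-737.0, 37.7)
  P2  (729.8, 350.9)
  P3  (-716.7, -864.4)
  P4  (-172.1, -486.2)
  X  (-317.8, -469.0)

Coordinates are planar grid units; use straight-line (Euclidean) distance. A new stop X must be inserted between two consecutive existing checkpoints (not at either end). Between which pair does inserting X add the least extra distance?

Added distance for inserting X between each consecutive pair:
P0–P1: 347.5
P1–P2: 488.1
P2–P3: 2.7
P3–P4: 45.3
Smallest added distance is 2.7, inserting between P2 and P3.

between P2 and P3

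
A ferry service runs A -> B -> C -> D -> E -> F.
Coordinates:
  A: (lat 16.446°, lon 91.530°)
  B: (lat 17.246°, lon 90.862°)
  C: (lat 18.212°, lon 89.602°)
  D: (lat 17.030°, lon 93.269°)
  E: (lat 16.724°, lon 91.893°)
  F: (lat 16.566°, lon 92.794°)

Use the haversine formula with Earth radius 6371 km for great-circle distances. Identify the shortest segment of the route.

Leg distances:
A→B: 113.9 km
B→C: 171.3 km
C→D: 410.2 km
D→E: 150.3 km
E→F: 97.6 km
The shortest leg is E–F at 97.6 km.

E–F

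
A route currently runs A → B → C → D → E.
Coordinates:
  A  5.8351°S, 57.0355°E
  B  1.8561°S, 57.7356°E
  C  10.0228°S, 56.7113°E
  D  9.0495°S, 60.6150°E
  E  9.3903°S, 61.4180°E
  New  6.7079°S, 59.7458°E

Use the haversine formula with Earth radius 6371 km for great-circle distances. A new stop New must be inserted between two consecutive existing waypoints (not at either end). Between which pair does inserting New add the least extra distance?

Added distance for inserting New between each consecutive pair:
A–B: 449.4 km
B–C: 165.8 km
C–D: 333.1 km
D–E: 532.0 km
Smallest added distance is 165.8 km, inserting between B and C.

between B and C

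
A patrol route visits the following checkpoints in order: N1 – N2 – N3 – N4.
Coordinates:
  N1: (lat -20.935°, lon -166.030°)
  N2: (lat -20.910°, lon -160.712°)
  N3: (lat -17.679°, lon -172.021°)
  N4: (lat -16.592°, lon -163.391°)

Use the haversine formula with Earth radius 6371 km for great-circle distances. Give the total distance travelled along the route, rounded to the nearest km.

Leg distances:
N1→N2: 552.3 km  (cumulative 552.3 km)
N2→N3: 1239.6 km  (cumulative 1792.0 km)
N3→N4: 924.9 km  (cumulative 2716.8 km)
Total route length ≈ 2717 km.

2717 km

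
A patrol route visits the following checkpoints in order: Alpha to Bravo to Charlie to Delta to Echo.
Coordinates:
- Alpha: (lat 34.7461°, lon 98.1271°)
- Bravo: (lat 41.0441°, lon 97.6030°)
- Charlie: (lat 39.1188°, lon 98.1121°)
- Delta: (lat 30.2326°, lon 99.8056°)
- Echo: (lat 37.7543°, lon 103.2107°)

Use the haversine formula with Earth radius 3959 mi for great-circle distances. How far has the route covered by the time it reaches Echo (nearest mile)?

Leg distances:
Alpha→Bravo: 436.1 mi  (cumulative 436.1 mi)
Bravo→Charlie: 135.7 mi  (cumulative 571.8 mi)
Charlie→Delta: 621.5 mi  (cumulative 1193.3 mi)
Delta→Echo: 555.0 mi  (cumulative 1748.3 mi)
Cumulative distance at Echo ≈ 1748 mi.

1748 mi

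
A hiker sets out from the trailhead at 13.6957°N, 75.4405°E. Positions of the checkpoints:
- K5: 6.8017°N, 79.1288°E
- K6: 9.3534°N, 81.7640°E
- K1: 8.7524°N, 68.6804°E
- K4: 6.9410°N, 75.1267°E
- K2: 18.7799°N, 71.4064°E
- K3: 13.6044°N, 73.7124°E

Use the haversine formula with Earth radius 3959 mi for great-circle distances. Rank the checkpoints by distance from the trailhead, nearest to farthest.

K3, K2, K4, K6, K5, K1

Distance from the trailhead at 13.6957°N, 75.4405°E to each:
K3 13.6044°N, 73.7124°E: 116.2 mi
K2 18.7799°N, 71.4064°E: 441.6 mi
K4 6.9410°N, 75.1267°E: 467.2 mi
K6 9.3534°N, 81.7640°E: 522.7 mi
K5 6.8017°N, 79.1288°E: 538.3 mi
K1 8.7524°N, 68.6804°E: 571.3 mi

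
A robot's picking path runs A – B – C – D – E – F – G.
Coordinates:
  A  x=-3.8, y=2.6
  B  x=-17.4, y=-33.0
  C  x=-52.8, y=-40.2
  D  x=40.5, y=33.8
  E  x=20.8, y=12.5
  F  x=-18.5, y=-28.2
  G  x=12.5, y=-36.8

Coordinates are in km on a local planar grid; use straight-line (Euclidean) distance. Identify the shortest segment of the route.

Leg distances:
A→B: 38.1 km
B→C: 36.1 km
C→D: 119.1 km
D→E: 29.0 km
E→F: 56.6 km
F→G: 32.2 km
The shortest leg is D–E at 29.0 km.

D–E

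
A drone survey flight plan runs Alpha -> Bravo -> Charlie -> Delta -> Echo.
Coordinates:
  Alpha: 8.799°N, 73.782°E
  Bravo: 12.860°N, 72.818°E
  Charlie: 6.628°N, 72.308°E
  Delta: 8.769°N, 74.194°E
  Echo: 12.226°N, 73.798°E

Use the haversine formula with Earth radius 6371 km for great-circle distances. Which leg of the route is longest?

Bravo–Charlie

Leg distances:
Alpha→Bravo: 463.7 km
Bravo→Charlie: 695.2 km
Charlie→Delta: 316.0 km
Delta→Echo: 386.8 km
The longest leg is Bravo–Charlie at 695.2 km.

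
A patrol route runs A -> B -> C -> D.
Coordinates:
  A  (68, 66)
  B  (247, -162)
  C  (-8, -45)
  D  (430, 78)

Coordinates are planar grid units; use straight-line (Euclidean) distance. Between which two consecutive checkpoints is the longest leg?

C–D

Leg distances:
A→B: 289.9
B→C: 280.6
C→D: 454.9
The longest leg is C–D at 454.9.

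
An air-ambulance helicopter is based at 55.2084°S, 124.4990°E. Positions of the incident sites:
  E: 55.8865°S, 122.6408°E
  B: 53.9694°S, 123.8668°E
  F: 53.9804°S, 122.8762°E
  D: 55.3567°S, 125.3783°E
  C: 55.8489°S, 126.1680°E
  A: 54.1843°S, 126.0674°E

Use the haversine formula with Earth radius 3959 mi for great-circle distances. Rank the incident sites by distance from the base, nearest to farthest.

D, C, E, B, A, F

Distance from the base at 55.2084°S, 124.4990°E to each:
D 55.3567°S, 125.3783°E: 36.1 mi
C 55.8489°S, 126.1680°E: 78.9 mi
E 55.8865°S, 122.6408°E: 86.4 mi
B 53.9694°S, 123.8668°E: 89.3 mi
A 54.1843°S, 126.0674°E: 94.5 mi
F 53.9804°S, 122.8762°E: 106.9 mi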